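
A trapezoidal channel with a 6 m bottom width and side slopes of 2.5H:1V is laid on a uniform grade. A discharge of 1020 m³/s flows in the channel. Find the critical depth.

y_c = 6.96 m

At critical depth, Q² T / (g A³) = 1, i.e. A³/T = Q²/g = 1020²/9.81 = 106100.
Trying y = 5.65 m: A³/T = 42920 — short.
Trying y = 7.52 m: A³/T = 148800 — over.
Trying y = 6.96 m: A³/T = 105900 — close enough.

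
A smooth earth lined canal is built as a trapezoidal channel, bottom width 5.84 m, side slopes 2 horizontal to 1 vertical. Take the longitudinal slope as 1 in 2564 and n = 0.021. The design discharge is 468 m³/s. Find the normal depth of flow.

Manning's equation rearranged: A R^(2/3) = nQ / (1·√S) = 0.021 × 468 / (√0.00039) = 497.7.
Trying y = 9.38 m: A R^(2/3) = 659.2 — high.
Trying y = 8.32 m: A R^(2/3) = 498 — ≈ 497.7.

y_n = 8.32 m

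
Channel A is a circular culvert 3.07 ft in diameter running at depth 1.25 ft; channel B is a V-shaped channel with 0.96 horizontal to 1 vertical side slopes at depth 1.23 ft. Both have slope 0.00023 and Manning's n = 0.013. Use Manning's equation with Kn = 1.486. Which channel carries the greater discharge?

Channel A: For a circular section of diameter D = 3.07 ft at depth y = 1.25 ft, the central angle is θ = 2 arccos(1 − 2y/D) = 2.768 rad. Then A = (D²/8)(θ − sin θ) = 2.831 ft² and P = Dθ/2 = 4.249 ft. Hydraulic radius R = A/P = 2.831/4.249 = 0.6663 ft. Q_A = (1.486/0.013)·2.831·0.6663^(2/3)·√0.00023 = 3.744 ft³/s.
Channel B: For a triangular section with side slope z = 0.96: A = zy² = 0.96×1.23² = 1.452 ft²; P = 2y√(1+z²) = 2×1.23×1.386 = 3.41 ft. Hydraulic radius R = A/P = 1.452/3.41 = 0.4259 ft. Q_B = (1.486/0.013)·1.452·0.4259^(2/3)·√0.00023 = 1.425 ft³/s.
Q_A = 3.744 ft³/s vs Q_B = 1.425 ft³/s, so channel A carries more.

channel A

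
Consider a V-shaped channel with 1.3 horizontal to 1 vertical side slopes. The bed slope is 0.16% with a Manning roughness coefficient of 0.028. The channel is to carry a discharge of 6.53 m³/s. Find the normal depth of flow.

Manning's equation rearranged: A R^(2/3) = nQ / (1·√S) = 0.028 × 6.53 / (√0.0016) = 4.571.
At y = 2.51 m: A R^(2/3) = 8.161 — over.
At y = 1.8 m: A R^(2/3) = 3.363 — short.
At y = 2.02 m: A R^(2/3) = 4.573 — close enough.

y_n = 2.02 m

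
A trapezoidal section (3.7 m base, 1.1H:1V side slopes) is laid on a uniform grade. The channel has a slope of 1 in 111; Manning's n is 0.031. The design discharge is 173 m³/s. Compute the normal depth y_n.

Manning's equation rearranged: A R^(2/3) = nQ / (1·√S) = 0.031 × 173 / (√0.009009) = 56.5.
At y = 4.94 m: A R^(2/3) = 82.09 — high.
At y = 2.99 m: A R^(2/3) = 29.3 — low.
At y = 4.13 m: A R^(2/3) = 56.37 — close enough.

y_n = 4.13 m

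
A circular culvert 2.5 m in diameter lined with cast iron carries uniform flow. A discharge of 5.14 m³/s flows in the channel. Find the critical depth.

At critical depth, Q² T / (g A³) = 1, i.e. A³/T = Q²/g = 5.14²/9.81 = 2.693.
At y = 0.749 m: A³/T = 0.8249 — low.
At y = 1.3 m: A³/T = 6.87 — high.
At y = 1.02 m: A³/T = 2.715 — close enough.

y_c = 1.02 m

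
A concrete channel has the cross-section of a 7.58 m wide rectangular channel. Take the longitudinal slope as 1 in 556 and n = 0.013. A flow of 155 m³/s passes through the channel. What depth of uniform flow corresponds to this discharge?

y_n = 4.02 m

Manning's equation rearranged: A R^(2/3) = nQ / (1·√S) = 0.013 × 155 / (√0.001799) = 47.51.
Try y = 2.88 m: A R^(2/3) = 30.32 — short.
Try y = 4.99 m: A R^(2/3) = 63.09 — over.
Try y = 4.02 m: A R^(2/3) = 47.57 — matches.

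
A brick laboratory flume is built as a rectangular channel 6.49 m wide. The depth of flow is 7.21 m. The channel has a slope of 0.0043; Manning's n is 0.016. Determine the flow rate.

Q = 328 m³/s

Flow area A = b·y = 6.49 × 7.21 = 46.79 m². Wetted perimeter P = b + 2y = 6.49 + 2×7.21 = 20.91 m.
Hydraulic radius R = A/P = 46.79/20.91 = 2.238 m.
Manning's equation: Q = (1/n) A R^(2/3) S^(1/2) = (1/0.016) × 46.79 × 2.238^(2/3) × 0.0043^(1/2) = 328 m³/s.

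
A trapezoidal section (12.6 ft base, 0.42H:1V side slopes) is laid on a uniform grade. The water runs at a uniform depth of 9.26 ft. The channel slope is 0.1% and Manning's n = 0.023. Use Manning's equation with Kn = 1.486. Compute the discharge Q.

With bottom width b = 12.6 ft and side slope z = 0.42: A = (b + zy)y = (12.6 + 0.42×9.26)×9.26 = 152.7 ft²; P = b + 2y√(1+z²) = 12.6 + 2×9.26×1.085 = 32.69 ft.
Hydraulic radius R = A/P = 152.7/32.69 = 4.671 ft.
Manning's equation: Q = (1.486/n) A R^(2/3) S^(1/2) = (1.486/0.023) × 152.7 × 4.671^(2/3) × 0.001^(1/2) = 872 ft³/s.

Q = 872 ft³/s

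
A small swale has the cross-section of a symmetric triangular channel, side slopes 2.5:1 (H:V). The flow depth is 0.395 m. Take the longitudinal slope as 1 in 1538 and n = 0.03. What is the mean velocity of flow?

For a triangular section with side slope z = 2.5: A = zy² = 2.5×0.395² = 0.3901 m²; P = 2y√(1+z²) = 2×0.395×2.693 = 2.127 m.
Hydraulic radius R = A/P = 0.3901/2.127 = 0.1834 m.
From Manning's equation, V = (1/n) R^(2/3) S^(1/2) = (1/0.03) × 0.1834^(2/3) × 0.0006502^(1/2) = 0.274 m/s.

V = 0.274 m/s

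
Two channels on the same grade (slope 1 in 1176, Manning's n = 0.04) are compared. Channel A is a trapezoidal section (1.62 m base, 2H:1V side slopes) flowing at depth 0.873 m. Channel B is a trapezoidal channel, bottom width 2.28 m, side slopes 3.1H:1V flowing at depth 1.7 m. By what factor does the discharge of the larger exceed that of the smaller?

Channel A: With bottom width b = 1.62 m and side slope z = 2: A = (b + zy)y = (1.62 + 2×0.873)×0.873 = 2.939 m²; P = b + 2y√(1+z²) = 1.62 + 2×0.873×2.236 = 5.524 m. Hydraulic radius R = A/P = 2.939/5.524 = 0.5319 m. Q_A = (1/0.04)·2.939·0.5319^(2/3)·√0.0008503 = 1.406 m³/s.
Channel B: With bottom width b = 2.28 m and side slope z = 3.1: A = (b + zy)y = (2.28 + 3.1×1.7)×1.7 = 12.83 m²; P = b + 2y√(1+z²) = 2.28 + 2×1.7×3.257 = 13.35 m. Hydraulic radius R = A/P = 12.83/13.35 = 0.9611 m. Q_B = (1/0.04)·12.83·0.9611^(2/3)·√0.0008503 = 9.112 m³/s.
The larger discharge is 9.112 m³/s and the smaller is 1.406 m³/s; the ratio is 6.48.

6.48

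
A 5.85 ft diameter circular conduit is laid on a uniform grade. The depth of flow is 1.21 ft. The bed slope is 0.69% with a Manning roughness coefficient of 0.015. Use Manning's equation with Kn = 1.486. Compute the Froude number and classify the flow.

For a circular section of diameter D = 5.85 ft at depth y = 1.21 ft, the central angle is θ = 2 arccos(1 − 2y/D) = 1.889 rad. Then A = (D²/8)(θ − sin θ) = 4.015 ft² and P = Dθ/2 = 5.524 ft.
Hydraulic radius R = A/P = 4.015/5.524 = 0.7269 ft.
V = (1.486/n) R^(2/3) √S = (1.486/0.015) × 0.7269^(2/3) × √0.0069 = 6.653 ft/s. Hydraulic depth D_h = A/T = 4.015/4.739 = 0.8473 ft.
Froude number Fr = V/√(g·D_h) = 6.653/√(32.2×0.8473) = 1.27, which is greater than 1, so the flow is supercritical.

supercritical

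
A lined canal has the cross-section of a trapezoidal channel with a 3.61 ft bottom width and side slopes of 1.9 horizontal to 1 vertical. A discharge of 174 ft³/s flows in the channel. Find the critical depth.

At critical depth, Q² T / (g A³) = 1, i.e. A³/T = Q²/g = 174²/32.2 = 940.2.
Try y = 2.37 ft: A³/T = 563.5 — too small.
Try y = 3.1 ft: A³/T = 1660 — too large.
Try y = 2.69 ft: A³/T = 933.4 — ≈ 940.2.

y_c = 2.69 ft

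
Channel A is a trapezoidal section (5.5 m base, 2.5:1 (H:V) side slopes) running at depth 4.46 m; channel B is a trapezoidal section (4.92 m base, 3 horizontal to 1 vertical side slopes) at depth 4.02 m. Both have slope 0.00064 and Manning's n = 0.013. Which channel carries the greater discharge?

channel A

Channel A: With bottom width b = 5.5 m and side slope z = 2.5: A = (b + zy)y = (5.5 + 2.5×4.46)×4.46 = 74.26 m²; P = b + 2y√(1+z²) = 5.5 + 2×4.46×2.693 = 29.52 m. Hydraulic radius R = A/P = 74.26/29.52 = 2.516 m. Q_A = (1/0.013)·74.26·2.516^(2/3)·√0.00064 = 267.3 m³/s.
Channel B: With bottom width b = 4.92 m and side slope z = 3: A = (b + zy)y = (4.92 + 3×4.02)×4.02 = 68.26 m²; P = b + 2y√(1+z²) = 4.92 + 2×4.02×3.162 = 30.34 m. Hydraulic radius R = A/P = 68.26/30.34 = 2.249 m. Q_B = (1/0.013)·68.26·2.249^(2/3)·√0.00064 = 228.1 m³/s.
Q_A = 267.3 m³/s vs Q_B = 228.1 m³/s, so channel A carries more.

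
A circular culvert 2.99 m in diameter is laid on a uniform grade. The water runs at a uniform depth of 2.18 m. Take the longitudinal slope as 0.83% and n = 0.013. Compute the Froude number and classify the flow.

supercritical

For a circular section of diameter D = 2.99 m at depth y = 2.18 m, the central angle is θ = 2 arccos(1 − 2y/D) = 4.094 rad. Then A = (D²/8)(θ − sin θ) = 5.485 m² and P = Dθ/2 = 6.12 m.
Hydraulic radius R = A/P = 5.485/6.12 = 0.8962 m.
V = (1/n) R^(2/3) √S = (1/0.013) × 0.8962^(2/3) × √0.0083 = 6.514 m/s. Hydraulic depth D_h = A/T = 5.485/2.658 = 2.064 m.
Froude number Fr = V/√(g·D_h) = 6.514/√(9.81×2.064) = 1.45, which is greater than 1, so the flow is supercritical.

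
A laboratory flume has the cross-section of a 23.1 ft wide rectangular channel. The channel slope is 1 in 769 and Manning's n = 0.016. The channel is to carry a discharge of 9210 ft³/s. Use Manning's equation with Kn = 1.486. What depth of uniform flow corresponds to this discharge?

y_n = 29.1 ft

Manning's equation rearranged: A R^(2/3) = nQ / (1.486·√S) = 0.016 × 9210 / (1.486 × √0.0013) = 2750.
At y = 22.4 ft: A R^(2/3) = 2004 — too small.
At y = 35.8 ft: A R^(2/3) = 3507 — too large.
At y = 29.1 ft: A R^(2/3) = 2749 — close enough.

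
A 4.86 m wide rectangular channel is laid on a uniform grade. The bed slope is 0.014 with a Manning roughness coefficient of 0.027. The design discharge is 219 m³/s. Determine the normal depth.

Manning's equation rearranged: A R^(2/3) = nQ / (1·√S) = 0.027 × 219 / (√0.014) = 49.97.
Try y = 5.02 m: A R^(2/3) = 33.89 — too small.
Try y = 6.95 m: A R^(2/3) = 49.99 — ≈ 49.97.

y_n = 6.95 m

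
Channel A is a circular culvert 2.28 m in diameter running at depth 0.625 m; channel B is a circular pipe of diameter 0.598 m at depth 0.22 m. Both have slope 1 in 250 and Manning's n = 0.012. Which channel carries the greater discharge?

channel A

Channel A: For a circular section of diameter D = 2.28 m at depth y = 0.625 m, the central angle is θ = 2 arccos(1 − 2y/D) = 2.204 rad. Then A = (D²/8)(θ − sin θ) = 0.9085 m² and P = Dθ/2 = 2.513 m. Hydraulic radius R = A/P = 0.9085/2.513 = 0.3615 m. Q_A = (1/0.012)·0.9085·0.3615^(2/3)·√0.004 = 2.43 m³/s.
Channel B: For a circular section of diameter D = 0.598 m at depth y = 0.22 m, the central angle is θ = 2 arccos(1 − 2y/D) = 2.607 rad. Then A = (D²/8)(θ − sin θ) = 0.09374 m² and P = Dθ/2 = 0.7794 m. Hydraulic radius R = A/P = 0.09374/0.7794 = 0.1203 m. Q_B = (1/0.012)·0.09374·0.1203^(2/3)·√0.004 = 0.1204 m³/s.
Q_A = 2.43 m³/s vs Q_B = 0.1204 m³/s, so channel A carries more.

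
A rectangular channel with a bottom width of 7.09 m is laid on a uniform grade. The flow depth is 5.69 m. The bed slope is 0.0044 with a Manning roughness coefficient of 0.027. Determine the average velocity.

Flow area A = b·y = 7.09 × 5.69 = 40.34 m². Wetted perimeter P = b + 2y = 7.09 + 2×5.69 = 18.47 m.
Hydraulic radius R = A/P = 40.34/18.47 = 2.184 m.
From Manning's equation, V = (1/n) R^(2/3) S^(1/2) = (1/0.027) × 2.184^(2/3) × 0.0044^(1/2) = 4.14 m/s.

V = 4.14 m/s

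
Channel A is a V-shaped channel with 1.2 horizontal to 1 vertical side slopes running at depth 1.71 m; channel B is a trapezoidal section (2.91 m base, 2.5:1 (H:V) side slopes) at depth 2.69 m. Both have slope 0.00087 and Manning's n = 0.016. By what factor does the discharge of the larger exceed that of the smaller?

Channel A: For a triangular section with side slope z = 1.2: A = zy² = 1.2×1.71² = 3.509 m²; P = 2y√(1+z²) = 2×1.71×1.562 = 5.342 m. Hydraulic radius R = A/P = 3.509/5.342 = 0.6568 m. Q_A = (1/0.016)·3.509·0.6568^(2/3)·√0.00087 = 4.888 m³/s.
Channel B: With bottom width b = 2.91 m and side slope z = 2.5: A = (b + zy)y = (2.91 + 2.5×2.69)×2.69 = 25.92 m²; P = b + 2y√(1+z²) = 2.91 + 2×2.69×2.693 = 17.4 m. Hydraulic radius R = A/P = 25.92/17.4 = 1.49 m. Q_B = (1/0.016)·25.92·1.49^(2/3)·√0.00087 = 62.33 m³/s.
The larger discharge is 62.33 m³/s and the smaller is 4.888 m³/s; the ratio is 12.8.

12.8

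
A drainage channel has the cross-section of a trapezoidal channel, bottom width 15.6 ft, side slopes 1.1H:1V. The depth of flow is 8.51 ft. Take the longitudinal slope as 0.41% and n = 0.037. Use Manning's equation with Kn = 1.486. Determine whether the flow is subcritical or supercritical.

With bottom width b = 15.6 ft and side slope z = 1.1: A = (b + zy)y = (15.6 + 1.1×8.51)×8.51 = 212.4 ft²; P = b + 2y√(1+z²) = 15.6 + 2×8.51×1.487 = 40.9 ft.
Hydraulic radius R = A/P = 212.4/40.9 = 5.193 ft.
V = (1.486/n) R^(2/3) √S = (1.486/0.037) × 5.193^(2/3) × √0.0041 = 7.712 ft/s. Hydraulic depth D_h = A/T = 212.4/34.32 = 6.189 ft.
Froude number Fr = V/√(g·D_h) = 7.712/√(32.2×6.189) = 0.546, which is less than 1, so the flow is subcritical.

subcritical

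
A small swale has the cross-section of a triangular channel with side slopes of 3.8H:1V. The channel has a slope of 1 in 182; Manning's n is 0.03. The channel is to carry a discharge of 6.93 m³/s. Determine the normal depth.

y_n = 1.07 m

Manning's equation rearranged: A R^(2/3) = nQ / (1·√S) = 0.03 × 6.93 / (√0.005495) = 2.805.
Try y = 1.25 m: A R^(2/3) = 4.245 — high.
Try y = 0.936 m: A R^(2/3) = 1.962 — low.
Try y = 1.07 m: A R^(2/3) = 2.804 — ≈ 2.805.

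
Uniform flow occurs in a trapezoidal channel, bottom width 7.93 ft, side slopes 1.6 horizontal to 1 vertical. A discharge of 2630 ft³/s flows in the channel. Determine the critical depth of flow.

At critical depth, Q² T / (g A³) = 1, i.e. A³/T = Q²/g = 2630²/32.2 = 214800.
At y = 6.34 ft: A³/T = 53320 — too small.
At y = 11 ft: A³/T = 513500 — too large.
At y = 8.94 ft: A³/T = 214900 — ≈ 214800.

y_c = 8.94 ft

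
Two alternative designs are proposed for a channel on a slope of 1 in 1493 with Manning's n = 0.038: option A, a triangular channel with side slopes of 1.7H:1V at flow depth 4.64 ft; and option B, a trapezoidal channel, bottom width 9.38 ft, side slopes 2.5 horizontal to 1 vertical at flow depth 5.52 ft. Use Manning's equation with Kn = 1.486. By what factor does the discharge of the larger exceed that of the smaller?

Channel A: For a triangular section with side slope z = 1.7: A = zy² = 1.7×4.64² = 36.6 ft²; P = 2y√(1+z²) = 2×4.64×1.972 = 18.3 ft. Hydraulic radius R = A/P = 36.6/18.3 = 2 ft. Q_A = (1.486/0.038)·36.6·2^(2/3)·√0.0006698 = 58.79 ft³/s.
Channel B: With bottom width b = 9.38 ft and side slope z = 2.5: A = (b + zy)y = (9.38 + 2.5×5.52)×5.52 = 128 ft²; P = b + 2y√(1+z²) = 9.38 + 2×5.52×2.693 = 39.11 ft. Hydraulic radius R = A/P = 128/39.11 = 3.272 ft. Q_B = (1.486/0.038)·128·3.272^(2/3)·√0.0006698 = 285.4 ft³/s.
The larger discharge is 285.4 ft³/s and the smaller is 58.79 ft³/s; the ratio is 4.85.

4.85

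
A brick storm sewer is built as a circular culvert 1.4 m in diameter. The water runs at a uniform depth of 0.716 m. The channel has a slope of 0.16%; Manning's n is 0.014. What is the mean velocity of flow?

For a circular section of diameter D = 1.4 m at depth y = 0.716 m, the central angle is θ = 2 arccos(1 − 2y/D) = 3.187 rad. Then A = (D²/8)(θ − sin θ) = 0.7921 m² and P = Dθ/2 = 2.231 m.
Hydraulic radius R = A/P = 0.7921/2.231 = 0.355 m.
From Manning's equation, V = (1/n) R^(2/3) S^(1/2) = (1/0.014) × 0.355^(2/3) × 0.0016^(1/2) = 1.43 m/s.

V = 1.43 m/s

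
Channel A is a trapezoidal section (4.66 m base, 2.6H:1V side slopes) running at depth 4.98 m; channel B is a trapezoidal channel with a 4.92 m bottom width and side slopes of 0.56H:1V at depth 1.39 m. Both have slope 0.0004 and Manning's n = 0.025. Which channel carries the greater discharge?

Channel A: With bottom width b = 4.66 m and side slope z = 2.6: A = (b + zy)y = (4.66 + 2.6×4.98)×4.98 = 87.69 m²; P = b + 2y√(1+z²) = 4.66 + 2×4.98×2.786 = 32.41 m. Hydraulic radius R = A/P = 87.69/32.41 = 2.706 m. Q_A = (1/0.025)·87.69·2.706^(2/3)·√0.0004 = 136.2 m³/s.
Channel B: With bottom width b = 4.92 m and side slope z = 0.56: A = (b + zy)y = (4.92 + 0.56×1.39)×1.39 = 7.921 m²; P = b + 2y√(1+z²) = 4.92 + 2×1.39×1.146 = 8.106 m. Hydraulic radius R = A/P = 7.921/8.106 = 0.9771 m. Q_B = (1/0.025)·7.921·0.9771^(2/3)·√0.0004 = 6.24 m³/s.
Q_A = 136.2 m³/s vs Q_B = 6.24 m³/s, so channel A carries more.

channel A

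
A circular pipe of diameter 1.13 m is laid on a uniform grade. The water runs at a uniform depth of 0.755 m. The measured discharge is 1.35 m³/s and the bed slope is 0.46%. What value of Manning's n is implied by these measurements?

n = 0.0171

For a circular section of diameter D = 1.13 m at depth y = 0.755 m, the central angle is θ = 2 arccos(1 − 2y/D) = 3.828 rad. Then A = (D²/8)(θ − sin θ) = 0.712 m² and P = Dθ/2 = 2.163 m.
Hydraulic radius R = A/P = 0.712/2.163 = 0.3292 m.
Rearranging Manning's equation: n = (1/Q) A R^(2/3) S^(1/2) = (1/1.35) × 0.712 × 0.3292^(2/3) × √0.0046 = 0.0171.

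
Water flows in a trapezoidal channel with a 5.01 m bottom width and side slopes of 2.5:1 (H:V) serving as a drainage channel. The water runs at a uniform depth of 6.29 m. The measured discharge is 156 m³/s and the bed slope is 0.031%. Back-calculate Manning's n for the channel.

n = 0.033

With bottom width b = 5.01 m and side slope z = 2.5: A = (b + zy)y = (5.01 + 2.5×6.29)×6.29 = 130.4 m²; P = b + 2y√(1+z²) = 5.01 + 2×6.29×2.693 = 38.88 m.
Hydraulic radius R = A/P = 130.4/38.88 = 3.354 m.
Rearranging Manning's equation: n = (1/Q) A R^(2/3) S^(1/2) = (1/156) × 130.4 × 3.354^(2/3) × √0.00031 = 0.033.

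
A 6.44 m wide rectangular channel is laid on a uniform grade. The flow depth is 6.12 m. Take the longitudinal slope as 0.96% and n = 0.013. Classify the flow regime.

Flow area A = b·y = 6.44 × 6.12 = 39.41 m². Wetted perimeter P = b + 2y = 6.44 + 2×6.12 = 18.68 m.
Hydraulic radius R = A/P = 39.41/18.68 = 2.11 m.
V = (1/n) R^(2/3) √S = (1/0.013) × 2.11^(2/3) × √0.0096 = 12.4 m/s. Hydraulic depth D_h = A/T = 39.41/6.44 = 6.12 m.
Froude number Fr = V/√(g·D_h) = 12.4/√(9.81×6.12) = 1.6, which is greater than 1, so the flow is supercritical.

supercritical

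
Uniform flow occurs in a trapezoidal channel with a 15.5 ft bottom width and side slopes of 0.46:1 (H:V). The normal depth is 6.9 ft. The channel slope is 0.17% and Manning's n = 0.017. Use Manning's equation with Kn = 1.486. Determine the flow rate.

With bottom width b = 15.5 ft and side slope z = 0.46: A = (b + zy)y = (15.5 + 0.46×6.9)×6.9 = 128.9 ft²; P = b + 2y√(1+z²) = 15.5 + 2×6.9×1.101 = 30.69 ft.
Hydraulic radius R = A/P = 128.9/30.69 = 4.198 ft.
Manning's equation: Q = (1.486/n) A R^(2/3) S^(1/2) = (1.486/0.017) × 128.9 × 4.198^(2/3) × 0.0017^(1/2) = 1210 ft³/s.

Q = 1210 ft³/s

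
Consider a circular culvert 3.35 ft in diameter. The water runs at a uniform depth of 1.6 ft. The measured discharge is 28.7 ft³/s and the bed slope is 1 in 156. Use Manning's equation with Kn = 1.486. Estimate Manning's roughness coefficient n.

n = 0.015

For a circular section of diameter D = 3.35 ft at depth y = 1.6 ft, the central angle is θ = 2 arccos(1 − 2y/D) = 3.052 rad. Then A = (D²/8)(θ − sin θ) = 4.156 ft² and P = Dθ/2 = 5.112 ft.
Hydraulic radius R = A/P = 4.156/5.112 = 0.813 ft.
Rearranging Manning's equation: n = (1.486/Q) A R^(2/3) S^(1/2) = (1.486/28.7) × 4.156 × 0.813^(2/3) × √0.00641 = 0.015.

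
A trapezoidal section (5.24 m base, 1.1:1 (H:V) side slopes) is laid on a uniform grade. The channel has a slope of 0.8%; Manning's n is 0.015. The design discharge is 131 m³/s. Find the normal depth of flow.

Manning's equation rearranged: A R^(2/3) = nQ / (1·√S) = 0.015 × 131 / (√0.008) = 21.97.
At y = 2.64 m: A R^(2/3) = 29.93 — too large.
At y = 1.65 m: A R^(2/3) = 12.76 — too small.
At y = 2.23 m: A R^(2/3) = 21.93 — matches.

y_n = 2.23 m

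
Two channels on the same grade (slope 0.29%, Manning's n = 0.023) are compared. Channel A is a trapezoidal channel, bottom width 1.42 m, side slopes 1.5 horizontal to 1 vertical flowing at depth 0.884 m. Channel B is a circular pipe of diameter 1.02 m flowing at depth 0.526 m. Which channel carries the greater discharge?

Channel A: With bottom width b = 1.42 m and side slope z = 1.5: A = (b + zy)y = (1.42 + 1.5×0.884)×0.884 = 2.427 m²; P = b + 2y√(1+z²) = 1.42 + 2×0.884×1.803 = 4.607 m. Hydraulic radius R = A/P = 2.427/4.607 = 0.5269 m. Q_A = (1/0.023)·2.427·0.5269^(2/3)·√0.0029 = 3.708 m³/s.
Channel B: For a circular section of diameter D = 1.02 m at depth y = 0.526 m, the central angle is θ = 2 arccos(1 − 2y/D) = 3.204 rad. Then A = (D²/8)(θ − sin θ) = 0.4249 m² and P = Dθ/2 = 1.634 m. Hydraulic radius R = A/P = 0.4249/1.634 = 0.26 m. Q_B = (1/0.023)·0.4249·0.26^(2/3)·√0.0029 = 0.4052 m³/s.
Q_A = 3.708 m³/s vs Q_B = 0.4052 m³/s, so channel A carries more.

channel A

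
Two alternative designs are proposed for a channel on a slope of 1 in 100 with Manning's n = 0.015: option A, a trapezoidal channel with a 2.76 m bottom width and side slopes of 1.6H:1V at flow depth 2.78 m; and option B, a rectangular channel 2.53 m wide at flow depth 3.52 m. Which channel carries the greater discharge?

Channel A: With bottom width b = 2.76 m and side slope z = 1.6: A = (b + zy)y = (2.76 + 1.6×2.78)×2.78 = 20.04 m²; P = b + 2y√(1+z²) = 2.76 + 2×2.78×1.887 = 13.25 m. Hydraulic radius R = A/P = 20.04/13.25 = 1.512 m. Q_A = (1/0.015)·20.04·1.512^(2/3)·√0.01 = 176 m³/s.
Channel B: Flow area A = b·y = 2.53 × 3.52 = 8.906 m². Wetted perimeter P = b + 2y = 2.53 + 2×3.52 = 9.57 m. Hydraulic radius R = A/P = 8.906/9.57 = 0.9306 m. Q_B = (1/0.015)·8.906·0.9306^(2/3)·√0.01 = 56.59 m³/s.
Q_A = 176 m³/s vs Q_B = 56.59 m³/s, so channel A carries more.

channel A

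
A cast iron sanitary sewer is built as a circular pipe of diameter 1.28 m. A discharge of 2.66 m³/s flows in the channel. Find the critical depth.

y_c = 0.884 m

At critical depth, Q² T / (g A³) = 1, i.e. A³/T = Q²/g = 2.66²/9.81 = 0.7213.
At y = 0.64 m: A³/T = 0.2081 — short.
At y = 1.04 m: A³/T = 1.405 — over.
At y = 0.884 m: A³/T = 0.7199 — ≈ 0.7213.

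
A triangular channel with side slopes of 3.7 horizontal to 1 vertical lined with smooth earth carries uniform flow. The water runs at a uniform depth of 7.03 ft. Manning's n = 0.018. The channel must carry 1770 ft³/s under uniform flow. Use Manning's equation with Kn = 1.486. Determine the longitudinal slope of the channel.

S = 0.0027

For a triangular section with side slope z = 3.7: A = zy² = 3.7×7.03² = 182.9 ft²; P = 2y√(1+z²) = 2×7.03×3.833 = 53.89 ft.
Hydraulic radius R = A/P = 182.9/53.89 = 3.393 ft.
From Manning's equation, S = [nQ / (1.486 A R^(2/3))]² = [0.018 × 1770 / (1.486 × 182.9 × 3.393^(2/3))]² = 0.0027.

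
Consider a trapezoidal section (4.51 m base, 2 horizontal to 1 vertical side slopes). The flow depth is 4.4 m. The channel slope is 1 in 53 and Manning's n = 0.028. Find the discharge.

Q = 518 m³/s

With bottom width b = 4.51 m and side slope z = 2: A = (b + zy)y = (4.51 + 2×4.4)×4.4 = 58.56 m²; P = b + 2y√(1+z²) = 4.51 + 2×4.4×2.236 = 24.19 m.
Hydraulic radius R = A/P = 58.56/24.19 = 2.421 m.
Manning's equation: Q = (1/n) A R^(2/3) S^(1/2) = (1/0.028) × 58.56 × 2.421^(2/3) × 0.01887^(1/2) = 518 m³/s.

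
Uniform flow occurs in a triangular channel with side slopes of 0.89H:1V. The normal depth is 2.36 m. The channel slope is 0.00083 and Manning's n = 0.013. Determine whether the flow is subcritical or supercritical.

For a triangular section with side slope z = 0.89: A = zy² = 0.89×2.36² = 4.957 m²; P = 2y√(1+z²) = 2×2.36×1.339 = 6.319 m.
Hydraulic radius R = A/P = 4.957/6.319 = 0.7845 m.
V = (1/n) R^(2/3) √S = (1/0.013) × 0.7845^(2/3) × √0.00083 = 1.885 m/s. Hydraulic depth D_h = A/T = 4.957/4.201 = 1.18 m.
Froude number Fr = V/√(g·D_h) = 1.885/√(9.81×1.18) = 0.554, which is less than 1, so the flow is subcritical.

subcritical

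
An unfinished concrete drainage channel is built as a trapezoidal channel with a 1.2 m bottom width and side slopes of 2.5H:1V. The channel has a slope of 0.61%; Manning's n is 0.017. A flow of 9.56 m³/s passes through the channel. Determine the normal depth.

y_n = 0.918 m

Manning's equation rearranged: A R^(2/3) = nQ / (1·√S) = 0.017 × 9.56 / (√0.0061) = 2.081.
At y = 0.779 m: A R^(2/3) = 1.449 — short.
At y = 1.12 m: A R^(2/3) = 3.256 — over.
At y = 0.918 m: A R^(2/3) = 2.081 — close enough.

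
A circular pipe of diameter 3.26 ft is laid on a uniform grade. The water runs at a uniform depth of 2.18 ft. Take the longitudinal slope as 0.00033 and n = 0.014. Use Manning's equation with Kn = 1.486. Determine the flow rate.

Q = 11.1 ft³/s

For a circular section of diameter D = 3.26 ft at depth y = 2.18 ft, the central angle is θ = 2 arccos(1 − 2y/D) = 3.83 rad. Then A = (D²/8)(θ − sin θ) = 5.932 ft² and P = Dθ/2 = 6.243 ft.
Hydraulic radius R = A/P = 5.932/6.243 = 0.9502 ft.
Manning's equation: Q = (1.486/n) A R^(2/3) S^(1/2) = (1.486/0.014) × 5.932 × 0.9502^(2/3) × 0.00033^(1/2) = 11.1 ft³/s.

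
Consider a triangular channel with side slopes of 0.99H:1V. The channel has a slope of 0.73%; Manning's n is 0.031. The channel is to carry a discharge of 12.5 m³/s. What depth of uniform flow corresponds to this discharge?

y_n = 2.3 m

Manning's equation rearranged: A R^(2/3) = nQ / (1·√S) = 0.031 × 12.5 / (√0.0073) = 4.535.
Try y = 2.5 m: A R^(2/3) = 5.68 — too large.
Try y = 1.6 m: A R^(2/3) = 1.728 — too small.
Try y = 2.3 m: A R^(2/3) = 4.547 — matches.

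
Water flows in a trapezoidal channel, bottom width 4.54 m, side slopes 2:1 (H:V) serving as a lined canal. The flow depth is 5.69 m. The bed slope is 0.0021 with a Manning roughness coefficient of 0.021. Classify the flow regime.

With bottom width b = 4.54 m and side slope z = 2: A = (b + zy)y = (4.54 + 2×5.69)×5.69 = 90.58 m²; P = b + 2y√(1+z²) = 4.54 + 2×5.69×2.236 = 29.99 m.
Hydraulic radius R = A/P = 90.58/29.99 = 3.021 m.
V = (1/n) R^(2/3) √S = (1/0.021) × 3.021^(2/3) × √0.0021 = 4.56 m/s. Hydraulic depth D_h = A/T = 90.58/27.3 = 3.318 m.
Froude number Fr = V/√(g·D_h) = 4.56/√(9.81×3.318) = 0.799, which is less than 1, so the flow is subcritical.

subcritical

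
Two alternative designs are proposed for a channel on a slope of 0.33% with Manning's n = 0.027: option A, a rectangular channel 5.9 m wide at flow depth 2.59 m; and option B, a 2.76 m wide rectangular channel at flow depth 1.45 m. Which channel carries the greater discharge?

Channel A: Flow area A = b·y = 5.9 × 2.59 = 15.28 m². Wetted perimeter P = b + 2y = 5.9 + 2×2.59 = 11.08 m. Hydraulic radius R = A/P = 15.28/11.08 = 1.379 m. Q_A = (1/0.027)·15.28·1.379^(2/3)·√0.0033 = 40.28 m³/s.
Channel B: Flow area A = b·y = 2.76 × 1.45 = 4.002 m². Wetted perimeter P = b + 2y = 2.76 + 2×1.45 = 5.66 m. Hydraulic radius R = A/P = 4.002/5.66 = 0.7071 m. Q_B = (1/0.027)·4.002·0.7071^(2/3)·√0.0033 = 6.758 m³/s.
Q_A = 40.28 m³/s vs Q_B = 6.758 m³/s, so channel A carries more.

channel A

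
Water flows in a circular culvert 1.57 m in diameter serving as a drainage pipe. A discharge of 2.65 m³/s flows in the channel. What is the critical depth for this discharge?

y_c = 0.83 m

At critical depth, Q² T / (g A³) = 1, i.e. A³/T = Q²/g = 2.65²/9.81 = 0.7159.
Trying y = 0.987 m: A³/T = 1.387 — too large.
Trying y = 0.83 m: A³/T = 0.7147 — close enough.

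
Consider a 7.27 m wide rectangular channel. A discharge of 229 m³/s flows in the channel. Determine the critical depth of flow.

For a rectangular channel, critical depth y_c = (q²/g)^(1/3) where q = Q/b = 229/7.27 = 31.5 m²/s.
So y_c = (31.5²/9.81)^(1/3) = 4.66 m.

y_c = 4.66 m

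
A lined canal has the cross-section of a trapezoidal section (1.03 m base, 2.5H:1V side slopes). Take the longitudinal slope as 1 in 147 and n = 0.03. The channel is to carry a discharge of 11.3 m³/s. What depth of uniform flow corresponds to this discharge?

y_n = 1.27 m

Manning's equation rearranged: A R^(2/3) = nQ / (1·√S) = 0.03 × 11.3 / (√0.006803) = 4.11.
Trying y = 0.979 m: A R^(2/3) = 2.258 — low.
Trying y = 1.47 m: A R^(2/3) = 5.826 — high.
Trying y = 1.27 m: A R^(2/3) = 4.124 — close enough.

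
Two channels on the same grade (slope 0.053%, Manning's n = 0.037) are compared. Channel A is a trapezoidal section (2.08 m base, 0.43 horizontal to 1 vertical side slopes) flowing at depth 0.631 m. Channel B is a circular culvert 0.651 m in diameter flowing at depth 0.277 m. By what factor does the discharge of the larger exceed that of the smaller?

Channel A: With bottom width b = 2.08 m and side slope z = 0.43: A = (b + zy)y = (2.08 + 0.43×0.631)×0.631 = 1.484 m²; P = b + 2y√(1+z²) = 2.08 + 2×0.631×1.089 = 3.454 m. Hydraulic radius R = A/P = 1.484/3.454 = 0.4296 m. Q_A = (1/0.037)·1.484·0.4296^(2/3)·√0.00053 = 0.5256 m³/s.
Channel B: For a circular section of diameter D = 0.651 m at depth y = 0.277 m, the central angle is θ = 2 arccos(1 − 2y/D) = 2.842 rad. Then A = (D²/8)(θ − sin θ) = 0.135 m² and P = Dθ/2 = 0.9252 m. Hydraulic radius R = A/P = 0.135/0.9252 = 0.1459 m. Q_B = (1/0.037)·0.135·0.1459^(2/3)·√0.00053 = 0.02327 m³/s.
The larger discharge is 0.5256 m³/s and the smaller is 0.02327 m³/s; the ratio is 22.6.

22.6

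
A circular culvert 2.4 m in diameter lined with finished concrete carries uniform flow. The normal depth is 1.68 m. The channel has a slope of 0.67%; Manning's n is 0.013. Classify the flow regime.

For a circular section of diameter D = 2.4 m at depth y = 1.68 m, the central angle is θ = 2 arccos(1 − 2y/D) = 3.965 rad. Then A = (D²/8)(θ − sin θ) = 3.382 m² and P = Dθ/2 = 4.758 m.
Hydraulic radius R = A/P = 3.382/4.758 = 0.711 m.
V = (1/n) R^(2/3) √S = (1/0.013) × 0.711^(2/3) × √0.0067 = 5.016 m/s. Hydraulic depth D_h = A/T = 3.382/2.2 = 1.538 m.
Froude number Fr = V/√(g·D_h) = 5.016/√(9.81×1.538) = 1.29, which is greater than 1, so the flow is supercritical.

supercritical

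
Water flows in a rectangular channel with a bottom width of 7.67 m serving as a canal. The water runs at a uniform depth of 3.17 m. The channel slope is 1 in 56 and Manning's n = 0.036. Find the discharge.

Flow area A = b·y = 7.67 × 3.17 = 24.31 m². Wetted perimeter P = b + 2y = 7.67 + 2×3.17 = 14.01 m.
Hydraulic radius R = A/P = 24.31/14.01 = 1.735 m.
Manning's equation: Q = (1/n) A R^(2/3) S^(1/2) = (1/0.036) × 24.31 × 1.735^(2/3) × 0.01786^(1/2) = 130 m³/s.

Q = 130 m³/s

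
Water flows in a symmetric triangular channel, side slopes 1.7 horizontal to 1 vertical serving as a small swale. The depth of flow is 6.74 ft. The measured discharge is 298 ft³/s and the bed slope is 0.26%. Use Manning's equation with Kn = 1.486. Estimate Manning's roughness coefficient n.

For a triangular section with side slope z = 1.7: A = zy² = 1.7×6.74² = 77.23 ft²; P = 2y√(1+z²) = 2×6.74×1.972 = 26.59 ft.
Hydraulic radius R = A/P = 77.23/26.59 = 2.905 ft.
Rearranging Manning's equation: n = (1.486/Q) A R^(2/3) S^(1/2) = (1.486/298) × 77.23 × 2.905^(2/3) × √0.0026 = 0.04.

n = 0.04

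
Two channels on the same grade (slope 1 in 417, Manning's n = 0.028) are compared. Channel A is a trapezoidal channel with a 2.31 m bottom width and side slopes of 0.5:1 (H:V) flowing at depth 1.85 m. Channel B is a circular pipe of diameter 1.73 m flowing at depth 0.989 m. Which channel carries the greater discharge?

Channel A: With bottom width b = 2.31 m and side slope z = 0.5: A = (b + zy)y = (2.31 + 0.5×1.85)×1.85 = 5.985 m²; P = b + 2y√(1+z²) = 2.31 + 2×1.85×1.118 = 6.447 m. Hydraulic radius R = A/P = 5.985/6.447 = 0.9283 m. Q_A = (1/0.028)·5.985·0.9283^(2/3)·√0.002398 = 9.961 m³/s.
Channel B: For a circular section of diameter D = 1.73 m at depth y = 0.989 m, the central angle is θ = 2 arccos(1 − 2y/D) = 3.429 rad. Then A = (D²/8)(θ − sin θ) = 1.389 m² and P = Dθ/2 = 2.966 m. Hydraulic radius R = A/P = 1.389/2.966 = 0.4683 m. Q_B = (1/0.028)·1.389·0.4683^(2/3)·√0.002398 = 1.465 m³/s.
Q_A = 9.961 m³/s vs Q_B = 1.465 m³/s, so channel A carries more.

channel A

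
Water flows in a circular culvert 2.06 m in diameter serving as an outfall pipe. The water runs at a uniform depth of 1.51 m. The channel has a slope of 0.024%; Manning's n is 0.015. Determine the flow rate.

Q = 1.96 m³/s

For a circular section of diameter D = 2.06 m at depth y = 1.51 m, the central angle is θ = 2 arccos(1 − 2y/D) = 4.111 rad. Then A = (D²/8)(θ − sin θ) = 2.618 m² and P = Dθ/2 = 4.235 m.
Hydraulic radius R = A/P = 2.618/4.235 = 0.6183 m.
Manning's equation: Q = (1/n) A R^(2/3) S^(1/2) = (1/0.015) × 2.618 × 0.6183^(2/3) × 0.00024^(1/2) = 1.96 m³/s.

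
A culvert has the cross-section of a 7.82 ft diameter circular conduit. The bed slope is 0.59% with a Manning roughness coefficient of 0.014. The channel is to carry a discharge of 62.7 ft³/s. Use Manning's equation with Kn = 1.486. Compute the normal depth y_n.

y_n = 1.69 ft

Manning's equation rearranged: A R^(2/3) = nQ / (1.486·√S) = 0.014 × 62.7 / (1.486 × √0.0059) = 7.69.
Trying y = 1.4 ft: A R^(2/3) = 5.249 — too small.
Trying y = 2.07 ft: A R^(2/3) = 11.52 — too large.
Trying y = 1.69 ft: A R^(2/3) = 7.689 — close enough.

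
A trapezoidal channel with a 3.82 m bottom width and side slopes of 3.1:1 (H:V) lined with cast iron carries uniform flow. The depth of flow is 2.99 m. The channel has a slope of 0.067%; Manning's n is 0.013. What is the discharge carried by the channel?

Q = 110 m³/s

With bottom width b = 3.82 m and side slope z = 3.1: A = (b + zy)y = (3.82 + 3.1×2.99)×2.99 = 39.14 m²; P = b + 2y√(1+z²) = 3.82 + 2×2.99×3.257 = 23.3 m.
Hydraulic radius R = A/P = 39.14/23.3 = 1.68 m.
Manning's equation: Q = (1/n) A R^(2/3) S^(1/2) = (1/0.013) × 39.14 × 1.68^(2/3) × 0.00067^(1/2) = 110 m³/s.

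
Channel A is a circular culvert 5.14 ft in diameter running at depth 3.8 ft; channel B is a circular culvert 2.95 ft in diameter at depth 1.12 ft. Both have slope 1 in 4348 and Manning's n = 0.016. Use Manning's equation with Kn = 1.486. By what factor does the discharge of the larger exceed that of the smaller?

Channel A: For a circular section of diameter D = 5.14 ft at depth y = 3.8 ft, the central angle is θ = 2 arccos(1 − 2y/D) = 4.14 rad. Then A = (D²/8)(θ − sin θ) = 16.45 ft² and P = Dθ/2 = 10.64 ft. Hydraulic radius R = A/P = 16.45/10.64 = 1.546 ft. Q_A = (1.486/0.016)·16.45·1.546^(2/3)·√0.00023 = 30.97 ft³/s.
Channel B: For a circular section of diameter D = 2.95 ft at depth y = 1.12 ft, the central angle is θ = 2 arccos(1 − 2y/D) = 2.655 rad. Then A = (D²/8)(θ − sin θ) = 2.38 ft² and P = Dθ/2 = 3.917 ft. Hydraulic radius R = A/P = 2.38/3.917 = 0.6077 ft. Q_B = (1.486/0.016)·2.38·0.6077^(2/3)·√0.00023 = 2.406 ft³/s.
The larger discharge is 30.97 ft³/s and the smaller is 2.406 ft³/s; the ratio is 12.9.

12.9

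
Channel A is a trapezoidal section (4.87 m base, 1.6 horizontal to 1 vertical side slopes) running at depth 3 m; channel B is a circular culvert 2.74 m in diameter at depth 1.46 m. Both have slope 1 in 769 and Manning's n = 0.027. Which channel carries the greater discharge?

channel A

Channel A: With bottom width b = 4.87 m and side slope z = 1.6: A = (b + zy)y = (4.87 + 1.6×3)×3 = 29.01 m²; P = b + 2y√(1+z²) = 4.87 + 2×3×1.887 = 16.19 m. Hydraulic radius R = A/P = 29.01/16.19 = 1.792 m. Q_A = (1/0.027)·29.01·1.792^(2/3)·√0.0013 = 57.16 m³/s.
Channel B: For a circular section of diameter D = 2.74 m at depth y = 1.46 m, the central angle is θ = 2 arccos(1 − 2y/D) = 3.273 rad. Then A = (D²/8)(θ − sin θ) = 3.195 m² and P = Dθ/2 = 4.484 m. Hydraulic radius R = A/P = 3.195/4.484 = 0.7124 m. Q_B = (1/0.027)·3.195·0.7124^(2/3)·√0.0013 = 3.404 m³/s.
Q_A = 57.16 m³/s vs Q_B = 3.404 m³/s, so channel A carries more.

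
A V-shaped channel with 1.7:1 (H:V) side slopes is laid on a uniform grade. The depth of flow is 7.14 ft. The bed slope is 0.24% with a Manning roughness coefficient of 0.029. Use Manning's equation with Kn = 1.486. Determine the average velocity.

For a triangular section with side slope z = 1.7: A = zy² = 1.7×7.14² = 86.67 ft²; P = 2y√(1+z²) = 2×7.14×1.972 = 28.16 ft.
Hydraulic radius R = A/P = 86.67/28.16 = 3.077 ft.
From Manning's equation, V = (1.486/n) R^(2/3) S^(1/2) = (1.486/0.029) × 3.077^(2/3) × 0.0024^(1/2) = 5.31 ft/s.

V = 5.31 ft/s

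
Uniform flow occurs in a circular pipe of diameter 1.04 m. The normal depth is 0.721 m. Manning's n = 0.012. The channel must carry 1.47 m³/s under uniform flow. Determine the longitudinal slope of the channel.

S = 0.0038

For a circular section of diameter D = 1.04 m at depth y = 0.721 m, the central angle is θ = 2 arccos(1 − 2y/D) = 3.935 rad. Then A = (D²/8)(θ − sin θ) = 0.6285 m² and P = Dθ/2 = 2.046 m.
Hydraulic radius R = A/P = 0.6285/2.046 = 0.3071 m.
From Manning's equation, S = [nQ / (1 A R^(2/3))]² = [0.012 × 1.47 / (1 × 0.6285 × 0.3071^(2/3))]² = 0.0038.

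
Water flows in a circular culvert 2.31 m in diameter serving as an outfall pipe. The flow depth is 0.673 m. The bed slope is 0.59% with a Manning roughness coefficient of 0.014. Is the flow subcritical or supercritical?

For a circular section of diameter D = 2.31 m at depth y = 0.673 m, the central angle is θ = 2 arccos(1 − 2y/D) = 2.281 rad. Then A = (D²/8)(θ − sin θ) = 1.015 m² and P = Dθ/2 = 2.634 m.
Hydraulic radius R = A/P = 1.015/2.634 = 0.3854 m.
V = (1/n) R^(2/3) √S = (1/0.014) × 0.3854^(2/3) × √0.0059 = 2.906 m/s. Hydraulic depth D_h = A/T = 1.015/2.099 = 0.4836 m.
Froude number Fr = V/√(g·D_h) = 2.906/√(9.81×0.4836) = 1.33, which is greater than 1, so the flow is supercritical.

supercritical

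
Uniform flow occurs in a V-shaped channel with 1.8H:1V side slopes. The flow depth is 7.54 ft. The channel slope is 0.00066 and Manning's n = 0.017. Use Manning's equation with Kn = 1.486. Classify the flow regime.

For a triangular section with side slope z = 1.8: A = zy² = 1.8×7.54² = 102.3 ft²; P = 2y√(1+z²) = 2×7.54×2.059 = 31.05 ft.
Hydraulic radius R = A/P = 102.3/31.05 = 3.296 ft.
V = (1.486/n) R^(2/3) √S = (1.486/0.017) × 3.296^(2/3) × √0.00066 = 4.973 ft/s. Hydraulic depth D_h = A/T = 102.3/27.14 = 3.77 ft.
Froude number Fr = V/√(g·D_h) = 4.973/√(32.2×3.77) = 0.451, which is less than 1, so the flow is subcritical.

subcritical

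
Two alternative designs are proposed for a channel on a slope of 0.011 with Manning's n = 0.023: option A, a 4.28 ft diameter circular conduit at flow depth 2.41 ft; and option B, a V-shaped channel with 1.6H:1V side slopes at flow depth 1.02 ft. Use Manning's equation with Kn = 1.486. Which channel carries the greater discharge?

Channel A: For a circular section of diameter D = 4.28 ft at depth y = 2.41 ft, the central angle is θ = 2 arccos(1 − 2y/D) = 3.395 rad. Then A = (D²/8)(θ − sin θ) = 8.346 ft² and P = Dθ/2 = 7.264 ft. Hydraulic radius R = A/P = 8.346/7.264 = 1.149 ft. Q_A = (1.486/0.023)·8.346·1.149^(2/3)·√0.011 = 62.04 ft³/s.
Channel B: For a triangular section with side slope z = 1.6: A = zy² = 1.6×1.02² = 1.665 ft²; P = 2y√(1+z²) = 2×1.02×1.887 = 3.849 ft. Hydraulic radius R = A/P = 1.665/3.849 = 0.4325 ft. Q_B = (1.486/0.023)·1.665·0.4325^(2/3)·√0.011 = 6.451 ft³/s.
Q_A = 62.04 ft³/s vs Q_B = 6.451 ft³/s, so channel A carries more.

channel A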